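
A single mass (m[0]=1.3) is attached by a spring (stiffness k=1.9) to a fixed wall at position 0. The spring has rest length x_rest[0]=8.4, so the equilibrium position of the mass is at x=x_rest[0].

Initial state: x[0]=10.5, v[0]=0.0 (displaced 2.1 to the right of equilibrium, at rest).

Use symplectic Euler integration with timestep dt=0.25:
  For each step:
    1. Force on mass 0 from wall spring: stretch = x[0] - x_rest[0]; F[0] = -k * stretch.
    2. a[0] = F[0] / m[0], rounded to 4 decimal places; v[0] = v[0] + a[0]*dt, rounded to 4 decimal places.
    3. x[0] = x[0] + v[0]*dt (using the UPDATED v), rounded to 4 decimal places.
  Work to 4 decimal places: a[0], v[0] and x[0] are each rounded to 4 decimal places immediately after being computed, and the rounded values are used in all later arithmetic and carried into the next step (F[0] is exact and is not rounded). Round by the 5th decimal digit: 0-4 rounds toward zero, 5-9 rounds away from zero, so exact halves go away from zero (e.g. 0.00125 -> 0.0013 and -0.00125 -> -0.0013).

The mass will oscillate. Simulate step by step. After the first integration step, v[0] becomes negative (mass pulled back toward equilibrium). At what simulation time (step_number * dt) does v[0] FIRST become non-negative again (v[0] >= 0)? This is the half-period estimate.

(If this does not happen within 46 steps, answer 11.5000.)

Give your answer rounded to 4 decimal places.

Answer: 2.7500

Derivation:
Step 0: x=[10.5000] v=[0.0000]
Step 1: x=[10.3082] v=[-0.7673]
Step 2: x=[9.9421] v=[-1.4645]
Step 3: x=[9.4351] v=[-2.0280]
Step 4: x=[8.8336] v=[-2.4062]
Step 5: x=[8.1925] v=[-2.5646]
Step 6: x=[7.5703] v=[-2.4888]
Step 7: x=[7.0239] v=[-2.1857]
Step 8: x=[6.6032] v=[-1.6829]
Step 9: x=[6.3466] v=[-1.0264]
Step 10: x=[6.2776] v=[-0.2761]
Step 11: x=[6.4025] v=[0.4994]
First v>=0 after going negative at step 11, time=2.7500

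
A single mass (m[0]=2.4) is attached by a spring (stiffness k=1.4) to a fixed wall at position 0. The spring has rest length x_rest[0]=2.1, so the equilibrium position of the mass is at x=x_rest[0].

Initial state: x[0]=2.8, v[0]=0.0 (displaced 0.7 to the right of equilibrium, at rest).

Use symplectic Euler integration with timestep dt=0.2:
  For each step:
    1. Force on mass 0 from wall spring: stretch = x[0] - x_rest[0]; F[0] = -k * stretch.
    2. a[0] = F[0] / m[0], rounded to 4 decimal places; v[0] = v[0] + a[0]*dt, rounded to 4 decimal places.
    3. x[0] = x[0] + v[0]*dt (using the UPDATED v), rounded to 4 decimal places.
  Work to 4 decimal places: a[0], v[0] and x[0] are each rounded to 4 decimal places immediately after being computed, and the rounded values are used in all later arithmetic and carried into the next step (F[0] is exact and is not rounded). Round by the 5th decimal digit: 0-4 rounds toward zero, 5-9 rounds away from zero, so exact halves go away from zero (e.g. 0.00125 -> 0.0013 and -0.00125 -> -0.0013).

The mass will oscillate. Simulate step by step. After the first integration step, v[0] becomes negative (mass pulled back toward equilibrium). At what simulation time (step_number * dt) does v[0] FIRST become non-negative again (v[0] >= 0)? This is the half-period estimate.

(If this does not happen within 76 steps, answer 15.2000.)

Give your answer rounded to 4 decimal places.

Step 0: x=[2.8000] v=[0.0000]
Step 1: x=[2.7837] v=[-0.0817]
Step 2: x=[2.7514] v=[-0.1615]
Step 3: x=[2.7039] v=[-0.2375]
Step 4: x=[2.6423] v=[-0.3080]
Step 5: x=[2.5680] v=[-0.3713]
Step 6: x=[2.4828] v=[-0.4259]
Step 7: x=[2.3887] v=[-0.4706]
Step 8: x=[2.2878] v=[-0.5043]
Step 9: x=[2.1826] v=[-0.5262]
Step 10: x=[2.0754] v=[-0.5358]
Step 11: x=[1.9688] v=[-0.5329]
Step 12: x=[1.8653] v=[-0.5176]
Step 13: x=[1.7673] v=[-0.4902]
Step 14: x=[1.6770] v=[-0.4514]
Step 15: x=[1.5966] v=[-0.4020]
Step 16: x=[1.5279] v=[-0.3433]
Step 17: x=[1.4726] v=[-0.2766]
Step 18: x=[1.4319] v=[-0.2034]
Step 19: x=[1.4068] v=[-0.1255]
Step 20: x=[1.3979] v=[-0.0446]
Step 21: x=[1.4054] v=[0.0373]
First v>=0 after going negative at step 21, time=4.2000

Answer: 4.2000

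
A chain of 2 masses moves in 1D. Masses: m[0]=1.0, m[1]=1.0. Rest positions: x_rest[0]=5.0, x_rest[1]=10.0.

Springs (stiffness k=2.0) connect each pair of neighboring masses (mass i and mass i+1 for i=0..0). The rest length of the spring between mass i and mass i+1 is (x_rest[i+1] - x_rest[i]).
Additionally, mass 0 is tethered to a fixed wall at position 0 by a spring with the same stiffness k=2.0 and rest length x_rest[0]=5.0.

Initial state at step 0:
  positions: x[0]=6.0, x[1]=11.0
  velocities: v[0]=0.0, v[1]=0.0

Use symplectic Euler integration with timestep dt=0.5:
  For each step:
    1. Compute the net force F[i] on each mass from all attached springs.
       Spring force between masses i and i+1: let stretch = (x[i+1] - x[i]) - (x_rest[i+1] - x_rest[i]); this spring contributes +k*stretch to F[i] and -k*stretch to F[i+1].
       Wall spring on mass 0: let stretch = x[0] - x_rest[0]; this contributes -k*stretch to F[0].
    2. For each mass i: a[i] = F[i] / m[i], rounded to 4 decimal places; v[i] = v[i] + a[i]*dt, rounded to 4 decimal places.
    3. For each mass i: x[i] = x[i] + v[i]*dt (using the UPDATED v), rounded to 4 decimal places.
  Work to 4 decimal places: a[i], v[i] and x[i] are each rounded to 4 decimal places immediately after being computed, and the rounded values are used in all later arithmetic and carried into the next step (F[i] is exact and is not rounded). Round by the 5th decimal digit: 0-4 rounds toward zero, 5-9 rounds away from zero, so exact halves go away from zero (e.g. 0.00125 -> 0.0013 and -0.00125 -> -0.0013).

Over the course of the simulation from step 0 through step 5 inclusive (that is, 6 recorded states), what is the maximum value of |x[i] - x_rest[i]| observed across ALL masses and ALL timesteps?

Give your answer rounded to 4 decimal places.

Step 0: x=[6.0000 11.0000] v=[0.0000 0.0000]
Step 1: x=[5.5000 11.0000] v=[-1.0000 0.0000]
Step 2: x=[5.0000 10.7500] v=[-1.0000 -0.5000]
Step 3: x=[4.8750 10.1250] v=[-0.2500 -1.2500]
Step 4: x=[4.9375 9.3750] v=[0.1250 -1.5000]
Step 5: x=[4.7500 8.9063] v=[-0.3750 -0.9375]
Max displacement = 1.0937

Answer: 1.0937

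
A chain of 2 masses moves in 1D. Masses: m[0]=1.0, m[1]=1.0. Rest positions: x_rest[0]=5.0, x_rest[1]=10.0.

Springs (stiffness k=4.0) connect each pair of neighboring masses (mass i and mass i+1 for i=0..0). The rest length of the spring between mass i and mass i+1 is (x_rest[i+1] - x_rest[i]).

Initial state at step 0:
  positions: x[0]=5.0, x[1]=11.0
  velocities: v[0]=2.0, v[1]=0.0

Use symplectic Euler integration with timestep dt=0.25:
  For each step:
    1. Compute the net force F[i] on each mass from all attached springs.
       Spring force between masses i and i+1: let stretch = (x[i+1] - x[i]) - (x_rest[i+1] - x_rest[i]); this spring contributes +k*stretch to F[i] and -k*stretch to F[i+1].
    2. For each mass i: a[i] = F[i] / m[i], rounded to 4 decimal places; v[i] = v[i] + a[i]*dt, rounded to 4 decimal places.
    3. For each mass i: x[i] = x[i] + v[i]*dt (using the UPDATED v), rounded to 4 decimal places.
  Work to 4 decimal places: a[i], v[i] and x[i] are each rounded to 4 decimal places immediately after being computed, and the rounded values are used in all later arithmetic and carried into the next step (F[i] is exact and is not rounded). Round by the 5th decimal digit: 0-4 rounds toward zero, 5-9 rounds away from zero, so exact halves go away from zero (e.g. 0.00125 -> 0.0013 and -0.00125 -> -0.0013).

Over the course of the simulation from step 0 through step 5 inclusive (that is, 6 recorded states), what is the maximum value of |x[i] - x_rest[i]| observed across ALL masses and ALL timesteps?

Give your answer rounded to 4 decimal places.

Step 0: x=[5.0000 11.0000] v=[2.0000 0.0000]
Step 1: x=[5.7500 10.7500] v=[3.0000 -1.0000]
Step 2: x=[6.5000 10.5000] v=[3.0000 -1.0000]
Step 3: x=[7.0000 10.5000] v=[2.0000 0.0000]
Step 4: x=[7.1250 10.8750] v=[0.5000 1.5000]
Step 5: x=[6.9375 11.5625] v=[-0.7500 2.7500]
Max displacement = 2.1250

Answer: 2.1250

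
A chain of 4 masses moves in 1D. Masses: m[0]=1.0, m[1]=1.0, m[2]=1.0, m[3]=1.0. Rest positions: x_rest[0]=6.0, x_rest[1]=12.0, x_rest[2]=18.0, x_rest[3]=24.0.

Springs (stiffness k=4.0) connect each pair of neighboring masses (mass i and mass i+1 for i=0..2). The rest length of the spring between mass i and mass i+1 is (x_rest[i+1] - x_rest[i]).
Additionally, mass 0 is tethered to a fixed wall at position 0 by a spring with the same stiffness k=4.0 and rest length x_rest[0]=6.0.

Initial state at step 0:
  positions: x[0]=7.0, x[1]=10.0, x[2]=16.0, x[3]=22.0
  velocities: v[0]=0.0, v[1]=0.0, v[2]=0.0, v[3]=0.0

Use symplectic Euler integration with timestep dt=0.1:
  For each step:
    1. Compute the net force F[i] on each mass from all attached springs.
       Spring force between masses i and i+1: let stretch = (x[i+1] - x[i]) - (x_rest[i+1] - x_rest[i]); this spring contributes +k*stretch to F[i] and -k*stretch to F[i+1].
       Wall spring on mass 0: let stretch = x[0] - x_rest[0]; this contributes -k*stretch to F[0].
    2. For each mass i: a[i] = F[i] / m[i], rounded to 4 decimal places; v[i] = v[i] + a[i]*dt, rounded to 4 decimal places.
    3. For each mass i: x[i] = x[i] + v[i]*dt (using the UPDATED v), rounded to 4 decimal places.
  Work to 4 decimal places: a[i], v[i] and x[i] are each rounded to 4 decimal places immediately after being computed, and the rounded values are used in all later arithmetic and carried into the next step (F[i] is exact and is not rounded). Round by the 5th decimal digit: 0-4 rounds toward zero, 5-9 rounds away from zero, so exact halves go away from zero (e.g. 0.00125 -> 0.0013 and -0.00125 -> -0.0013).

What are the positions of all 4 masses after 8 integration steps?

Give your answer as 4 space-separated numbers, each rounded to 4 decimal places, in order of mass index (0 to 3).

Step 0: x=[7.0000 10.0000 16.0000 22.0000] v=[0.0000 0.0000 0.0000 0.0000]
Step 1: x=[6.8400 10.1200 16.0000 22.0000] v=[-1.6000 1.2000 0.0000 0.0000]
Step 2: x=[6.5376 10.3440 16.0048 22.0000] v=[-3.0240 2.2400 0.0480 0.0000]
Step 3: x=[6.1260 10.6422 16.0230 22.0002] v=[-4.1165 2.9818 0.1818 0.0019]
Step 4: x=[5.6500 10.9750 16.0650 22.0013] v=[-4.7604 3.3276 0.4204 0.0110]
Step 5: x=[5.1610 11.2984 16.1409 22.0050] v=[-4.8904 3.2336 0.7589 0.0365]
Step 6: x=[4.7110 11.5700 16.2577 22.0141] v=[-4.4998 2.7156 1.1675 0.0909]
Step 7: x=[4.3469 11.7547 16.4172 22.0329] v=[-3.6406 1.8471 1.5950 0.1883]
Step 8: x=[4.1053 11.8296 16.6148 22.0671] v=[-2.4162 0.7490 1.9763 0.3420]

Answer: 4.1053 11.8296 16.6148 22.0671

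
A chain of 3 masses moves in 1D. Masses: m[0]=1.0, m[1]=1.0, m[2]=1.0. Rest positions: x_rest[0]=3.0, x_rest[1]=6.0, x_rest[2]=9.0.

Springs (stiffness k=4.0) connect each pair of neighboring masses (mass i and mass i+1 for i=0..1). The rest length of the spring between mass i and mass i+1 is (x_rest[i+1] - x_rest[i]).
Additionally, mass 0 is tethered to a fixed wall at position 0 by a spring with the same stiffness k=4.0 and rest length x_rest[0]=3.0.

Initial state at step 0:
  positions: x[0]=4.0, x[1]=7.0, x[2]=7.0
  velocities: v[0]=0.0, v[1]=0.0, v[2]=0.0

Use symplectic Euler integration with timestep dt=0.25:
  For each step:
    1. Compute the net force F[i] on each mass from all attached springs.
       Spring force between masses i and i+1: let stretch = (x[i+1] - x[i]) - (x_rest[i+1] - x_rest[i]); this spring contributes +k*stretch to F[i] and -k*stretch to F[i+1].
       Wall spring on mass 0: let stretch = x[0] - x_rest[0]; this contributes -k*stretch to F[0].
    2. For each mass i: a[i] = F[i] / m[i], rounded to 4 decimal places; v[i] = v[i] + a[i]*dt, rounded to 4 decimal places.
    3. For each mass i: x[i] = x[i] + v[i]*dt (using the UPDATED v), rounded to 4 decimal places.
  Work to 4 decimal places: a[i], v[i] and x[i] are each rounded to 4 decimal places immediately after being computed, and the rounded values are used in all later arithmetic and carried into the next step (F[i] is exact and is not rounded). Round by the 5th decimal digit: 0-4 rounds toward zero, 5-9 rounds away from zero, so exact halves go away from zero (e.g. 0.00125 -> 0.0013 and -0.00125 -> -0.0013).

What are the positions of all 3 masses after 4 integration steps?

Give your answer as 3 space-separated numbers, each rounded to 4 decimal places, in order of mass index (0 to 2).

Step 0: x=[4.0000 7.0000 7.0000] v=[0.0000 0.0000 0.0000]
Step 1: x=[3.7500 6.2500 7.7500] v=[-1.0000 -3.0000 3.0000]
Step 2: x=[3.1875 5.2500 8.8750] v=[-2.2500 -4.0000 4.5000]
Step 3: x=[2.3438 4.6406 9.8438] v=[-3.3750 -2.4375 3.8750]
Step 4: x=[1.4883 4.7578 10.2618] v=[-3.4220 0.4689 1.6718]

Answer: 1.4883 4.7578 10.2618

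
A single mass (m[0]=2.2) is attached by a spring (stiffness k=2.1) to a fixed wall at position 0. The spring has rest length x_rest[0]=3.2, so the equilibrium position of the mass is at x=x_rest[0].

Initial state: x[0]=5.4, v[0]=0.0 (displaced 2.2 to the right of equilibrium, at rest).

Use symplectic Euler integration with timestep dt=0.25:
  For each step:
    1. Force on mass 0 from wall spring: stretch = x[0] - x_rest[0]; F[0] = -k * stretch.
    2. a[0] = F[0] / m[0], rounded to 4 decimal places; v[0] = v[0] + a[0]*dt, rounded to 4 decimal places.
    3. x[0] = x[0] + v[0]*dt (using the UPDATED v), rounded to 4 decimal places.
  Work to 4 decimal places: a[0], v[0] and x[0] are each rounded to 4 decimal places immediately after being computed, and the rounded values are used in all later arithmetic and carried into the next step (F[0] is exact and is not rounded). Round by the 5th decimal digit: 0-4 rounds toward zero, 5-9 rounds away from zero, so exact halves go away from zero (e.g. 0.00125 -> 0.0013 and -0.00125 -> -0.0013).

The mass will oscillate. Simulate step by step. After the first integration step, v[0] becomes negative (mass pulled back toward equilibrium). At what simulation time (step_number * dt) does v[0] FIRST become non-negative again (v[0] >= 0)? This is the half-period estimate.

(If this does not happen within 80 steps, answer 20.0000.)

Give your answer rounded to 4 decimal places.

Step 0: x=[5.4000] v=[0.0000]
Step 1: x=[5.2688] v=[-0.5250]
Step 2: x=[5.0141] v=[-1.0187]
Step 3: x=[4.6512] v=[-1.4516]
Step 4: x=[4.2017] v=[-1.7979]
Step 5: x=[3.6925] v=[-2.0370]
Step 6: x=[3.1539] v=[-2.1545]
Step 7: x=[2.6180] v=[-2.1435]
Step 8: x=[2.1169] v=[-2.0046]
Step 9: x=[1.6804] v=[-1.7461]
Step 10: x=[1.3345] v=[-1.3835]
Step 11: x=[1.0999] v=[-0.9383]
Step 12: x=[0.9906] v=[-0.4372]
Step 13: x=[1.0131] v=[0.0901]
First v>=0 after going negative at step 13, time=3.2500

Answer: 3.2500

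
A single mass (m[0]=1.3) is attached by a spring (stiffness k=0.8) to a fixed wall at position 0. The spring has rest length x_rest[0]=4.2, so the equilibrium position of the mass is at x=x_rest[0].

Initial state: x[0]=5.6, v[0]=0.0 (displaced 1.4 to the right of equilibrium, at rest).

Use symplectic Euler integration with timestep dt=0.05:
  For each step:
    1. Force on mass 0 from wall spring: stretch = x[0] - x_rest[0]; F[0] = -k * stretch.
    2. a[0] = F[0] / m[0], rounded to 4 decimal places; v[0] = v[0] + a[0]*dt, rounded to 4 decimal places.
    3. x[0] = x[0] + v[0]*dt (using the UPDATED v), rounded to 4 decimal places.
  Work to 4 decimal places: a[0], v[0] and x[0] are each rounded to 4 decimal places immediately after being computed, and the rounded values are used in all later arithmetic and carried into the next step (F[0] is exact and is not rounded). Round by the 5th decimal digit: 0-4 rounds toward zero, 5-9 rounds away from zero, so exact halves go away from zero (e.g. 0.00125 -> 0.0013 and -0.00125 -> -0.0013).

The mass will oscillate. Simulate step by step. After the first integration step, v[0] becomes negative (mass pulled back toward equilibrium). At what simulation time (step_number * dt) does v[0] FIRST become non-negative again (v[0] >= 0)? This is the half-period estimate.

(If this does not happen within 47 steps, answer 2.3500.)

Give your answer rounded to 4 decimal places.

Answer: 2.3500

Derivation:
Step 0: x=[5.6000] v=[0.0000]
Step 1: x=[5.5978] v=[-0.0431]
Step 2: x=[5.5935] v=[-0.0861]
Step 3: x=[5.5871] v=[-0.1290]
Step 4: x=[5.5785] v=[-0.1717]
Step 5: x=[5.5678] v=[-0.2141]
Step 6: x=[5.5550] v=[-0.2562]
Step 7: x=[5.5401] v=[-0.2979]
Step 8: x=[5.5231] v=[-0.3391]
Step 9: x=[5.5041] v=[-0.3798]
Step 10: x=[5.4831] v=[-0.4199]
Step 11: x=[5.4601] v=[-0.4594]
Step 12: x=[5.4352] v=[-0.4982]
Step 13: x=[5.4084] v=[-0.5362]
Step 14: x=[5.3797] v=[-0.5734]
Step 15: x=[5.3492] v=[-0.6097]
Step 16: x=[5.3169] v=[-0.6451]
Step 17: x=[5.2829] v=[-0.6795]
Step 18: x=[5.2473] v=[-0.7128]
Step 19: x=[5.2101] v=[-0.7450]
Step 20: x=[5.1713] v=[-0.7761]
Step 21: x=[5.1310] v=[-0.8060]
Step 22: x=[5.0893] v=[-0.8346]
Step 23: x=[5.0462] v=[-0.8620]
Step 24: x=[5.0018] v=[-0.8880]
Step 25: x=[4.9562] v=[-0.9127]
Step 26: x=[4.9094] v=[-0.9360]
Step 27: x=[4.8615] v=[-0.9578]
Step 28: x=[4.8126] v=[-0.9782]
Step 29: x=[4.7627] v=[-0.9971]
Step 30: x=[4.7120] v=[-1.0144]
Step 31: x=[4.6605] v=[-1.0302]
Step 32: x=[4.6083] v=[-1.0444]
Step 33: x=[4.5555] v=[-1.0570]
Step 34: x=[4.5021] v=[-1.0679]
Step 35: x=[4.4482] v=[-1.0772]
Step 36: x=[4.3940] v=[-1.0848]
Step 37: x=[4.3395] v=[-1.0908]
Step 38: x=[4.2847] v=[-1.0951]
Step 39: x=[4.2298] v=[-1.0977]
Step 40: x=[4.1749] v=[-1.0986]
Step 41: x=[4.1200] v=[-1.0978]
Step 42: x=[4.0652] v=[-1.0953]
Step 43: x=[4.0106] v=[-1.0912]
Step 44: x=[3.9563] v=[-1.0854]
Step 45: x=[3.9024] v=[-1.0779]
Step 46: x=[3.8490] v=[-1.0687]
Step 47: x=[3.7961] v=[-1.0579]
v[0] did not become non-negative within 47 steps; using fallback time=2.3500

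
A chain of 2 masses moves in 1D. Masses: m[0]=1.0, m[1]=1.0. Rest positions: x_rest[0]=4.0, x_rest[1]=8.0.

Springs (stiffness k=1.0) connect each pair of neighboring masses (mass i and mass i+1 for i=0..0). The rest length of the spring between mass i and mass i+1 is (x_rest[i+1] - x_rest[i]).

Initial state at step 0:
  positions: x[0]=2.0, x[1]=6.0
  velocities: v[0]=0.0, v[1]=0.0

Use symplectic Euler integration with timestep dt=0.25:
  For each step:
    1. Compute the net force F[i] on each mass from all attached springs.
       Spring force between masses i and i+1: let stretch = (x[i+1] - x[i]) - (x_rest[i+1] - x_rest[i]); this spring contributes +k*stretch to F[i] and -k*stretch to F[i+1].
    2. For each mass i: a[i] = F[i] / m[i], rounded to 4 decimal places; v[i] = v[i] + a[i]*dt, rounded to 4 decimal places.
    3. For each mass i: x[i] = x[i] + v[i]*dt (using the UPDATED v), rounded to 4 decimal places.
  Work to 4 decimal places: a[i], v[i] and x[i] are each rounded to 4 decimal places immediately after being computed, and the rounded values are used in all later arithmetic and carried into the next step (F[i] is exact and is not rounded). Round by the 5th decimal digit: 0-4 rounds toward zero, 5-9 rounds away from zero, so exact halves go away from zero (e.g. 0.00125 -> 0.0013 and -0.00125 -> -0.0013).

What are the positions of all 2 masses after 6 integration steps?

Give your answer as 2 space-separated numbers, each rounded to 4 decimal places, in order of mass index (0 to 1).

Step 0: x=[2.0000 6.0000] v=[0.0000 0.0000]
Step 1: x=[2.0000 6.0000] v=[0.0000 0.0000]
Step 2: x=[2.0000 6.0000] v=[0.0000 0.0000]
Step 3: x=[2.0000 6.0000] v=[0.0000 0.0000]
Step 4: x=[2.0000 6.0000] v=[0.0000 0.0000]
Step 5: x=[2.0000 6.0000] v=[0.0000 0.0000]
Step 6: x=[2.0000 6.0000] v=[0.0000 0.0000]

Answer: 2.0000 6.0000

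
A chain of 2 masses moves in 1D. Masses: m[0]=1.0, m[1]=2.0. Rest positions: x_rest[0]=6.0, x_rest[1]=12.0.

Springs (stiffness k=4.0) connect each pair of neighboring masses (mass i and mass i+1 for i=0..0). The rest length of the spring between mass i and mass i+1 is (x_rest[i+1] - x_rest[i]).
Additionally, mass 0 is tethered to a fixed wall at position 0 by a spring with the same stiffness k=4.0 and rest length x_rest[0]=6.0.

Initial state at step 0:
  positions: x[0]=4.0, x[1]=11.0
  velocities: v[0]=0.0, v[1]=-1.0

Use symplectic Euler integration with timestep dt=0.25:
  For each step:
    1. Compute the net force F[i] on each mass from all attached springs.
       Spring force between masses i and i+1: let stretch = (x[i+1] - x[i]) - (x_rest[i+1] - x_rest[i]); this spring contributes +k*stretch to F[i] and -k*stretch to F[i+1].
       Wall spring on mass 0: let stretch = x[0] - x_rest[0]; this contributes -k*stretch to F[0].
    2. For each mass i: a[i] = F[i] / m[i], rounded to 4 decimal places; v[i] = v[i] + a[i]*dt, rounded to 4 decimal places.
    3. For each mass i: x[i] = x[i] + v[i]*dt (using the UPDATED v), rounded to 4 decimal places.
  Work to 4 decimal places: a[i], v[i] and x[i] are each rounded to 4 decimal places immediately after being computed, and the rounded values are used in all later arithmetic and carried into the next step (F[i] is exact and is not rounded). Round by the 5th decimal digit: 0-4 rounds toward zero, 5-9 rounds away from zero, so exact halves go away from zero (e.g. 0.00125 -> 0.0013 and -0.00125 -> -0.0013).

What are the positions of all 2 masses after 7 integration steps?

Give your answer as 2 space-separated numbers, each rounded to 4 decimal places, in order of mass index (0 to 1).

Step 0: x=[4.0000 11.0000] v=[0.0000 -1.0000]
Step 1: x=[4.7500 10.6250] v=[3.0000 -1.5000]
Step 2: x=[5.7813 10.2656] v=[4.1250 -1.4375]
Step 3: x=[6.4883 10.0957] v=[2.8280 -0.6797]
Step 4: x=[6.4751 10.2249] v=[-0.0529 0.5166]
Step 5: x=[5.7806 10.6353] v=[-2.7782 1.6417]
Step 6: x=[4.8546 11.1889] v=[-3.7041 2.2144]
Step 7: x=[4.2985 11.7007] v=[-2.2244 2.0473]

Answer: 4.2985 11.7007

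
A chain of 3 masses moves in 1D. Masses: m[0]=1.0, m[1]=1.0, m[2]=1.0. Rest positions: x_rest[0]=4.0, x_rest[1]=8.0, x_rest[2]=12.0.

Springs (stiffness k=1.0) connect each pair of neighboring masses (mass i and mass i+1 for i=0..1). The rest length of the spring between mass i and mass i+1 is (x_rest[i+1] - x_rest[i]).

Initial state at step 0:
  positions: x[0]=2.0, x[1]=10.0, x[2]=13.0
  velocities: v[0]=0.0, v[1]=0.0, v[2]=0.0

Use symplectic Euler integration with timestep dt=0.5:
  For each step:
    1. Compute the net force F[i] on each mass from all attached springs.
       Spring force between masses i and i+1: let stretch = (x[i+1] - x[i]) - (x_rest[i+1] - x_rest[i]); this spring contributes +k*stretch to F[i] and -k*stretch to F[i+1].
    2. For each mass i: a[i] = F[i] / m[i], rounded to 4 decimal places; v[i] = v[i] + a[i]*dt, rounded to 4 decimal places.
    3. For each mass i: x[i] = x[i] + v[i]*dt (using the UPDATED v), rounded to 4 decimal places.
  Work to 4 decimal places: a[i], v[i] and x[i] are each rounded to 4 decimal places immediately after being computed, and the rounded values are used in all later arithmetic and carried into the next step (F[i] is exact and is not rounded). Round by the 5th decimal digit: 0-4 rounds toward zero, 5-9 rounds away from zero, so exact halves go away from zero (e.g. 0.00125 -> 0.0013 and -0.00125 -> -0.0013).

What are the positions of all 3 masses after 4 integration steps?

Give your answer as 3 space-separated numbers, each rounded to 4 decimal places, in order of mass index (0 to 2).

Answer: 5.9180 7.1680 11.9140

Derivation:
Step 0: x=[2.0000 10.0000 13.0000] v=[0.0000 0.0000 0.0000]
Step 1: x=[3.0000 8.7500 13.2500] v=[2.0000 -2.5000 0.5000]
Step 2: x=[4.4375 7.1875 13.3750] v=[2.8750 -3.1250 0.2500]
Step 3: x=[5.5625 6.4844 12.9531] v=[2.2500 -1.4063 -0.8438]
Step 4: x=[5.9180 7.1680 11.9140] v=[0.7110 1.3671 -2.0782]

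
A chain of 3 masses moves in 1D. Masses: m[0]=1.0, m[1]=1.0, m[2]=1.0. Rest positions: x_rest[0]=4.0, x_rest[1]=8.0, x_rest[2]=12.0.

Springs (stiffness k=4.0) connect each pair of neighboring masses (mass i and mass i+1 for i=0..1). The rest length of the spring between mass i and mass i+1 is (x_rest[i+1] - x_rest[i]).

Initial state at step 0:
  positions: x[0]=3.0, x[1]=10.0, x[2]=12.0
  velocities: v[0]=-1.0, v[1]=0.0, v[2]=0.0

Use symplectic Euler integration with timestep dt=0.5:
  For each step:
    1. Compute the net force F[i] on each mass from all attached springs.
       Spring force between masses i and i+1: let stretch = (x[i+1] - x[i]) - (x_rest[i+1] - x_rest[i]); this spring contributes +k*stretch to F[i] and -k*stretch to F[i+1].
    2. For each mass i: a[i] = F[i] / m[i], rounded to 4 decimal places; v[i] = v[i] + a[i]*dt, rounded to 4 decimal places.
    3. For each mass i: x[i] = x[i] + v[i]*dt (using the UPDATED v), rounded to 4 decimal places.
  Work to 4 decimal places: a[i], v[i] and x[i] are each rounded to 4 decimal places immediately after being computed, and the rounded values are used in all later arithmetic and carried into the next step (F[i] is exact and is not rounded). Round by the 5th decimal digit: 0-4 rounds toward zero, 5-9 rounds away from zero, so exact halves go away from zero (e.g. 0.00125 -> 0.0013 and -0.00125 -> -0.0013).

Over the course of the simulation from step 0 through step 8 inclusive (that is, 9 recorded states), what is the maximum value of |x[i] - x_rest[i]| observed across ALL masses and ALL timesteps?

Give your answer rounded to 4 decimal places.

Step 0: x=[3.0000 10.0000 12.0000] v=[-1.0000 0.0000 0.0000]
Step 1: x=[5.5000 5.0000 14.0000] v=[5.0000 -10.0000 4.0000]
Step 2: x=[3.5000 9.5000 11.0000] v=[-4.0000 9.0000 -6.0000]
Step 3: x=[3.5000 9.5000 10.5000] v=[0.0000 0.0000 -1.0000]
Step 4: x=[5.5000 4.5000 13.0000] v=[4.0000 -10.0000 5.0000]
Step 5: x=[2.5000 9.0000 11.0000] v=[-6.0000 9.0000 -4.0000]
Step 6: x=[2.0000 9.0000 11.0000] v=[-1.0000 0.0000 0.0000]
Step 7: x=[4.5000 4.0000 13.0000] v=[5.0000 -10.0000 4.0000]
Step 8: x=[2.5000 8.5000 10.0000] v=[-4.0000 9.0000 -6.0000]
Max displacement = 4.0000

Answer: 4.0000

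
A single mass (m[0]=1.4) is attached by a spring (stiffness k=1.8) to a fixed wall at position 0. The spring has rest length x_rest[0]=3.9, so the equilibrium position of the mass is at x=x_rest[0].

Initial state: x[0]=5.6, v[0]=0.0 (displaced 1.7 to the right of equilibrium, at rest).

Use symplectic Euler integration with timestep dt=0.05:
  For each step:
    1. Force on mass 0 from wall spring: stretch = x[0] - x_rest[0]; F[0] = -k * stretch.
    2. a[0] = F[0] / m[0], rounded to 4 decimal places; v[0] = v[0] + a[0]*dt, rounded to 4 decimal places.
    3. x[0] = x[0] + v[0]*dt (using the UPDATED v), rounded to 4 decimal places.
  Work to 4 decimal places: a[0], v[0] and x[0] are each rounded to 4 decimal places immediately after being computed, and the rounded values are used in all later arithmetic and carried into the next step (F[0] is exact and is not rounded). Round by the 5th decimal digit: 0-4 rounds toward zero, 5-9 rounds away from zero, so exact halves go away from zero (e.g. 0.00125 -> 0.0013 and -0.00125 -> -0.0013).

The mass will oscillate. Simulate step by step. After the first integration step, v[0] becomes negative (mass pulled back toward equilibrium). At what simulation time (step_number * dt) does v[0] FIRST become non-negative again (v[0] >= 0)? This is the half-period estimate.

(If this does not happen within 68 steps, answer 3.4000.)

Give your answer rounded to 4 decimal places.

Step 0: x=[5.6000] v=[0.0000]
Step 1: x=[5.5945] v=[-0.1093]
Step 2: x=[5.5836] v=[-0.2182]
Step 3: x=[5.5673] v=[-0.3264]
Step 4: x=[5.5456] v=[-0.4336]
Step 5: x=[5.5186] v=[-0.5394]
Step 6: x=[5.4864] v=[-0.6435]
Step 7: x=[5.4491] v=[-0.7455]
Step 8: x=[5.4068] v=[-0.8451]
Step 9: x=[5.3597] v=[-0.9420]
Step 10: x=[5.3079] v=[-1.0358]
Step 11: x=[5.2516] v=[-1.1263]
Step 12: x=[5.1909] v=[-1.2132]
Step 13: x=[5.1261] v=[-1.2962]
Step 14: x=[5.0574] v=[-1.3750]
Step 15: x=[4.9849] v=[-1.4494]
Step 16: x=[4.9089] v=[-1.5191]
Step 17: x=[4.8297] v=[-1.5840]
Step 18: x=[4.7475] v=[-1.6438]
Step 19: x=[4.6626] v=[-1.6983]
Step 20: x=[4.5752] v=[-1.7473]
Step 21: x=[4.4857] v=[-1.7907]
Step 22: x=[4.3943] v=[-1.8284]
Step 23: x=[4.3013] v=[-1.8602]
Step 24: x=[4.2070] v=[-1.8860]
Step 25: x=[4.1117] v=[-1.9057]
Step 26: x=[4.0157] v=[-1.9193]
Step 27: x=[3.9194] v=[-1.9267]
Step 28: x=[3.8230] v=[-1.9279]
Step 29: x=[3.7269] v=[-1.9230]
Step 30: x=[3.6313] v=[-1.9119]
Step 31: x=[3.5366] v=[-1.8946]
Step 32: x=[3.4430] v=[-1.8712]
Step 33: x=[3.3509] v=[-1.8418]
Step 34: x=[3.2606] v=[-1.8065]
Step 35: x=[3.1723] v=[-1.7654]
Step 36: x=[3.0864] v=[-1.7186]
Step 37: x=[3.0031] v=[-1.6663]
Step 38: x=[2.9227] v=[-1.6086]
Step 39: x=[2.8454] v=[-1.5458]
Step 40: x=[2.7715] v=[-1.4780]
Step 41: x=[2.7012] v=[-1.4055]
Step 42: x=[2.6348] v=[-1.3284]
Step 43: x=[2.5724] v=[-1.2471]
Step 44: x=[2.5143] v=[-1.1618]
Step 45: x=[2.4607] v=[-1.0727]
Step 46: x=[2.4117] v=[-0.9802]
Step 47: x=[2.3675] v=[-0.8845]
Step 48: x=[2.3282] v=[-0.7860]
Step 49: x=[2.2940] v=[-0.6850]
Step 50: x=[2.2649] v=[-0.5818]
Step 51: x=[2.2411] v=[-0.4767]
Step 52: x=[2.2226] v=[-0.3701]
Step 53: x=[2.2095] v=[-0.2623]
Step 54: x=[2.2018] v=[-0.1536]
Step 55: x=[2.1996] v=[-0.0444]
Step 56: x=[2.2028] v=[0.0649]
First v>=0 after going negative at step 56, time=2.8000

Answer: 2.8000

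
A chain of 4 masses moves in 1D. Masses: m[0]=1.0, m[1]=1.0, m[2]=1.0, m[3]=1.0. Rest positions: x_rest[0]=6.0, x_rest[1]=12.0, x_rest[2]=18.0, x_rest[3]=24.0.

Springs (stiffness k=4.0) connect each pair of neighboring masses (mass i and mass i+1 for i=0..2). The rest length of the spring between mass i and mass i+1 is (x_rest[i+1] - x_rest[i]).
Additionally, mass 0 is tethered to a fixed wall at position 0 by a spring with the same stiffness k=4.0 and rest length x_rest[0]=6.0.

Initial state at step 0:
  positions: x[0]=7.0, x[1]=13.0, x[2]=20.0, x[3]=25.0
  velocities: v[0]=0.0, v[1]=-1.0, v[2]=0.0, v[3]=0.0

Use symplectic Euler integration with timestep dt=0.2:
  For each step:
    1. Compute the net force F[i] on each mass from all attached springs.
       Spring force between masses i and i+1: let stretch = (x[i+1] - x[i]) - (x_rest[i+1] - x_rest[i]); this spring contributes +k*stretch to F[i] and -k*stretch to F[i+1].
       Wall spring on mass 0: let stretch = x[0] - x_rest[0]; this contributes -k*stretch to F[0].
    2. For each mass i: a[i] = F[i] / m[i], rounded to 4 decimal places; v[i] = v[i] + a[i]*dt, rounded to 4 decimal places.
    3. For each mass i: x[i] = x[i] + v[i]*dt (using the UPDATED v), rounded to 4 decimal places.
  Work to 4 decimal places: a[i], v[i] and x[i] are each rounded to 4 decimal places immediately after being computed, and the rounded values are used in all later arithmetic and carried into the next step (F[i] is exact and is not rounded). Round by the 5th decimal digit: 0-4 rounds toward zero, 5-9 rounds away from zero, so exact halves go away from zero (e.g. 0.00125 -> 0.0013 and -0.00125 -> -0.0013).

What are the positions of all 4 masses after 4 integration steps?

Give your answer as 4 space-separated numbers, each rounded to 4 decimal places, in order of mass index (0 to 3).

Answer: 6.0549 12.8516 18.3657 25.6604

Derivation:
Step 0: x=[7.0000 13.0000 20.0000 25.0000] v=[0.0000 -1.0000 0.0000 0.0000]
Step 1: x=[6.8400 12.9600 19.6800 25.1600] v=[-0.8000 -0.2000 -1.6000 0.8000]
Step 2: x=[6.5648 13.0160 19.1616 25.4032] v=[-1.3760 0.2800 -2.5920 1.2160]
Step 3: x=[6.2714 13.0231 18.6586 25.6077] v=[-1.4669 0.0355 -2.5152 1.0227]
Step 4: x=[6.0549 12.8516 18.3657 25.6604] v=[-1.0827 -0.8575 -1.4643 0.2634]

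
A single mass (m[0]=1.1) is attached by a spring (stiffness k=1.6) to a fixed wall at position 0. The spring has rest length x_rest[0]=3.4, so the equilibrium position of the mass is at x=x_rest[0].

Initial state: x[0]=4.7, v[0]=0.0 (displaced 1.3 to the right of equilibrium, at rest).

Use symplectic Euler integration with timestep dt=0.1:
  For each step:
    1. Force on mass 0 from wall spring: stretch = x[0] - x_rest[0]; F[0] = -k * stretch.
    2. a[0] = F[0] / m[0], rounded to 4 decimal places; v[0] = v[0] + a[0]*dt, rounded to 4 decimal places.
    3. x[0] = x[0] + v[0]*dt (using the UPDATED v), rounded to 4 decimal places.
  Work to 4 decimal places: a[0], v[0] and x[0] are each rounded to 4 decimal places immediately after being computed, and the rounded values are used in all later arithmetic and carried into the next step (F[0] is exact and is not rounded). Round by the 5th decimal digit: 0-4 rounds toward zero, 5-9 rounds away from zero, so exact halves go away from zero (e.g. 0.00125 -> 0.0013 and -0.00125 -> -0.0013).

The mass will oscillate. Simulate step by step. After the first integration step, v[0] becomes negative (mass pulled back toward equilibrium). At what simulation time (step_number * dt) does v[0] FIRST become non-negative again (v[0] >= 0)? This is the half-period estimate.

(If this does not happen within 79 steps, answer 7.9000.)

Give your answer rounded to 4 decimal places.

Answer: 2.7000

Derivation:
Step 0: x=[4.7000] v=[0.0000]
Step 1: x=[4.6811] v=[-0.1891]
Step 2: x=[4.6436] v=[-0.3754]
Step 3: x=[4.5880] v=[-0.5563]
Step 4: x=[4.5151] v=[-0.7291]
Step 5: x=[4.4260] v=[-0.8913]
Step 6: x=[4.3220] v=[-1.0405]
Step 7: x=[4.2045] v=[-1.1746]
Step 8: x=[4.0753] v=[-1.2916]
Step 9: x=[3.9363] v=[-1.3898]
Step 10: x=[3.7895] v=[-1.4678]
Step 11: x=[3.6371] v=[-1.5245]
Step 12: x=[3.4812] v=[-1.5590]
Step 13: x=[3.3241] v=[-1.5708]
Step 14: x=[3.1681] v=[-1.5598]
Step 15: x=[3.0155] v=[-1.5261]
Step 16: x=[2.8685] v=[-1.4702]
Step 17: x=[2.7292] v=[-1.3929]
Step 18: x=[2.5997] v=[-1.2953]
Step 19: x=[2.4818] v=[-1.1789]
Step 20: x=[2.3773] v=[-1.0453]
Step 21: x=[2.2877] v=[-0.8965]
Step 22: x=[2.2142] v=[-0.7347]
Step 23: x=[2.1580] v=[-0.5622]
Step 24: x=[2.1198] v=[-0.3816]
Step 25: x=[2.1003] v=[-0.1954]
Step 26: x=[2.0997] v=[-0.0064]
Step 27: x=[2.1180] v=[0.1827]
First v>=0 after going negative at step 27, time=2.7000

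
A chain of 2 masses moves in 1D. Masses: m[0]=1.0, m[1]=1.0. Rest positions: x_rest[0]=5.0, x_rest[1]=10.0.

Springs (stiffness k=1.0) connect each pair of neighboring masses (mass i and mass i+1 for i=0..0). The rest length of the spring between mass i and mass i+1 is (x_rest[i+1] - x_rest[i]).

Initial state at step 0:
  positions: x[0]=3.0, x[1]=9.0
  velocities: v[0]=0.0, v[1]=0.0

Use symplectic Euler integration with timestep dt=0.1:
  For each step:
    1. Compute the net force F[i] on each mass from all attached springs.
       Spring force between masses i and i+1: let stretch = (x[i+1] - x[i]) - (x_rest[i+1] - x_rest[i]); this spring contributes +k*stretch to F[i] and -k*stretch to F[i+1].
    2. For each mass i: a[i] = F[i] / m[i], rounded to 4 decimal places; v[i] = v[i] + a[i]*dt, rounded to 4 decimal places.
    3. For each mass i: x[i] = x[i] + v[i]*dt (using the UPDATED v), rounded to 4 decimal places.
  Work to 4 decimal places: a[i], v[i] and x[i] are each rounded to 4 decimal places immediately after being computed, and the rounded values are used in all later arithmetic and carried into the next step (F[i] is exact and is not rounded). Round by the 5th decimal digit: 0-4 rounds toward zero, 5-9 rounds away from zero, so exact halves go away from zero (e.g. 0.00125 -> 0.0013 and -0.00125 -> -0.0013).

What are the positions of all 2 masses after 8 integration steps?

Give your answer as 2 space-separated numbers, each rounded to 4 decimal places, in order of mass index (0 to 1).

Step 0: x=[3.0000 9.0000] v=[0.0000 0.0000]
Step 1: x=[3.0100 8.9900] v=[0.1000 -0.1000]
Step 2: x=[3.0298 8.9702] v=[0.1980 -0.1980]
Step 3: x=[3.0590 8.9410] v=[0.2920 -0.2920]
Step 4: x=[3.0970 8.9030] v=[0.3802 -0.3802]
Step 5: x=[3.1431 8.8569] v=[0.4608 -0.4608]
Step 6: x=[3.1963 8.8037] v=[0.5322 -0.5322]
Step 7: x=[3.2556 8.7444] v=[0.5929 -0.5929]
Step 8: x=[3.3198 8.6802] v=[0.6418 -0.6418]

Answer: 3.3198 8.6802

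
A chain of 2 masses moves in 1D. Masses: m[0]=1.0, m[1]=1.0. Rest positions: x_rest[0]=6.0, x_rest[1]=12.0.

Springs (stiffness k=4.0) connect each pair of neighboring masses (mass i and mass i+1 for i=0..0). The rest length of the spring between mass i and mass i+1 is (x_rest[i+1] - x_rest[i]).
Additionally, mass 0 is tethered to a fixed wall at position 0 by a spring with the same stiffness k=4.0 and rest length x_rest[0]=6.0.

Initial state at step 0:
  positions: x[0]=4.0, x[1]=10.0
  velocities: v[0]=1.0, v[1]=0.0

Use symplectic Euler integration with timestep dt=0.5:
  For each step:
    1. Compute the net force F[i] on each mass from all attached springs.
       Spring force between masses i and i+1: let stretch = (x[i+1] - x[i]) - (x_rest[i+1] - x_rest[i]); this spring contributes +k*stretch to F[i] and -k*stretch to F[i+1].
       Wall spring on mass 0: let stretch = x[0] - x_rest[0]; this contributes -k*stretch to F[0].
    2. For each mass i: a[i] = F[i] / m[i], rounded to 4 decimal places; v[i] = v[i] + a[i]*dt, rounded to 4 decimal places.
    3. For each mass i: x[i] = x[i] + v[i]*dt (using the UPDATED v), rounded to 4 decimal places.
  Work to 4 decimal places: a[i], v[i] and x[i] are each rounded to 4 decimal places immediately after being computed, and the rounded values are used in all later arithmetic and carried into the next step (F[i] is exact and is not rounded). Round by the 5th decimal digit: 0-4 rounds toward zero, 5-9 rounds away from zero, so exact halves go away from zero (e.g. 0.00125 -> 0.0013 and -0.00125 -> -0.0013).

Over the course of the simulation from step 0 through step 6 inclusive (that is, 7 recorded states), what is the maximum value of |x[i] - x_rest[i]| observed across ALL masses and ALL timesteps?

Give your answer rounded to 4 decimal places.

Answer: 2.5000

Derivation:
Step 0: x=[4.0000 10.0000] v=[1.0000 0.0000]
Step 1: x=[6.5000 10.0000] v=[5.0000 0.0000]
Step 2: x=[6.0000 12.5000] v=[-1.0000 5.0000]
Step 3: x=[6.0000 14.5000] v=[0.0000 4.0000]
Step 4: x=[8.5000 14.0000] v=[5.0000 -1.0000]
Step 5: x=[8.0000 14.0000] v=[-1.0000 0.0000]
Step 6: x=[5.5000 14.0000] v=[-5.0000 0.0000]
Max displacement = 2.5000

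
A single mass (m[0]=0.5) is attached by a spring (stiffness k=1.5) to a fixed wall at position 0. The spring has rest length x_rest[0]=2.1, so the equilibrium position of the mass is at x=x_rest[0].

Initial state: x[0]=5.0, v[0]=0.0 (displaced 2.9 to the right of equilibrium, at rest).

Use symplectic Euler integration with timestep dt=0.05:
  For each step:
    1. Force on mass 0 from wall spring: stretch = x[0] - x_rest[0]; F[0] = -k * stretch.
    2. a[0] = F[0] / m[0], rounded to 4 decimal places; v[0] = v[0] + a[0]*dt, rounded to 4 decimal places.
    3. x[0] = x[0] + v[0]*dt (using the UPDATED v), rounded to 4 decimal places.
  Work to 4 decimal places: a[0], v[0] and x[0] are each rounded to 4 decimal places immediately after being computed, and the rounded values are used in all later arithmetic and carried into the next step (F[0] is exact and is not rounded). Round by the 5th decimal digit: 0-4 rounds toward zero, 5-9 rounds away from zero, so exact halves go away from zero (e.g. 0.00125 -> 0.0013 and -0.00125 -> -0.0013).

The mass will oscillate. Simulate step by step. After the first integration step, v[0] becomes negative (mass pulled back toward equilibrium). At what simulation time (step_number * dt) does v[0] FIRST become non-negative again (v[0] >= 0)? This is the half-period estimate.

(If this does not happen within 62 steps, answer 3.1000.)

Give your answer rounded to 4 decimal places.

Step 0: x=[5.0000] v=[0.0000]
Step 1: x=[4.9783] v=[-0.4350]
Step 2: x=[4.9350] v=[-0.8667]
Step 3: x=[4.8704] v=[-1.2920]
Step 4: x=[4.7850] v=[-1.7076]
Step 5: x=[4.6795] v=[-2.1104]
Step 6: x=[4.5546] v=[-2.4973]
Step 7: x=[4.4113] v=[-2.8655]
Step 8: x=[4.2507] v=[-3.2122]
Step 9: x=[4.0740] v=[-3.5348]
Step 10: x=[3.8825] v=[-3.8309]
Step 11: x=[3.6776] v=[-4.0983]
Step 12: x=[3.4609] v=[-4.3349]
Step 13: x=[3.2340] v=[-4.5390]
Step 14: x=[2.9985] v=[-4.7091]
Step 15: x=[2.7563] v=[-4.8439]
Step 16: x=[2.5092] v=[-4.9423]
Step 17: x=[2.2590] v=[-5.0037]
Step 18: x=[2.0076] v=[-5.0276]
Step 19: x=[1.7569] v=[-5.0137]
Step 20: x=[1.5088] v=[-4.9622]
Step 21: x=[1.2651] v=[-4.8735]
Step 22: x=[1.0277] v=[-4.7483]
Step 23: x=[0.7983] v=[-4.5875]
Step 24: x=[0.5787] v=[-4.3922]
Step 25: x=[0.3705] v=[-4.1640]
Step 26: x=[0.1753] v=[-3.9046]
Step 27: x=[-0.0055] v=[-3.6159]
Step 28: x=[-0.1705] v=[-3.3001]
Step 29: x=[-0.3185] v=[-2.9595]
Step 30: x=[-0.4483] v=[-2.5967]
Step 31: x=[-0.5590] v=[-2.2145]
Step 32: x=[-0.6498] v=[-1.8157]
Step 33: x=[-0.7200] v=[-1.4032]
Step 34: x=[-0.7690] v=[-0.9802]
Step 35: x=[-0.7965] v=[-0.5499]
Step 36: x=[-0.8023] v=[-0.1154]
Step 37: x=[-0.7863] v=[0.3199]
First v>=0 after going negative at step 37, time=1.8500

Answer: 1.8500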